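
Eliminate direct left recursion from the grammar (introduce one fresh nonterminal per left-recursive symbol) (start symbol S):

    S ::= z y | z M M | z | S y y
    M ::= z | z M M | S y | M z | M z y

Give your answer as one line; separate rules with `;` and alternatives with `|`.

Left recursion appears on S, M.
For S: α = {y y}, β = {z y, z M M, z}. Rewrite as S → β S' and S' → α S' | ε.
For M: α = {z, z y}, β = {z, z M M, S y}. Rewrite as M → β M' and M' → α M' | ε.

S ::= z y S' | z M M S' | z S'; M ::= z M' | z M M M' | S y M'; S' ::= y y S' | ε; M' ::= z M' | z y M' | ε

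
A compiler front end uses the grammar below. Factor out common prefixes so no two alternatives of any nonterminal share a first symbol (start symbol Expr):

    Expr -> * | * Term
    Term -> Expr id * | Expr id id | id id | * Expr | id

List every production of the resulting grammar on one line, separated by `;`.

Expr -> * Expr1; Term -> * Expr | Expr id Term1 | id Term2; Expr1 -> ε | Term; Term1 -> * | id; Term2 -> id | ε

Expr has alternatives sharing prefix '*': factor to Expr → * Expr1 with Expr1 → ε | Term.
Term has alternatives sharing prefix 'Expr id': factor to Term → Expr id Term1 with Term1 → * | id.
Term has alternatives sharing prefix 'id': factor to Term → id Term2 with Term2 → id | ε.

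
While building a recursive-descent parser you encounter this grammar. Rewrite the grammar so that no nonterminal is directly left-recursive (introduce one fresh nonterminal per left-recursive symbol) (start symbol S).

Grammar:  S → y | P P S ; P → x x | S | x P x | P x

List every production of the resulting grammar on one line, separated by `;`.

S → y | P P S; P → x x P' | S P' | x P x P'; P' → x P' | eps

Directly left-recursive nonterminal: P.
For P: α = {x}, β = {x x, S, x P x}. Rewrite as P → β P' and P' → α P' | ε.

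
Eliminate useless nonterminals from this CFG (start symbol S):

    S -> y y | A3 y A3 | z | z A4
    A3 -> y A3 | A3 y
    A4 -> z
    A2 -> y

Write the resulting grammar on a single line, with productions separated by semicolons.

S -> y y | z | z A4; A4 -> z

Generating nonterminals: {A2, A4, S}.
Reachable from S after that: {A4, S}.
Removed useless symbols: {A2, A3} and every production mentioning them.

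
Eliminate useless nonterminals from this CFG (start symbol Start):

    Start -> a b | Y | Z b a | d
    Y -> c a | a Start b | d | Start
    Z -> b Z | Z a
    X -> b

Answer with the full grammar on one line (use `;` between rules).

Start -> a b | Y | d; Y -> c a | a Start b | d | Start

Generating nonterminals: {Start, X, Y}.
Reachable from Start after that: {Start, Y}.
Removed useless symbols: {X, Z} and every production mentioning them.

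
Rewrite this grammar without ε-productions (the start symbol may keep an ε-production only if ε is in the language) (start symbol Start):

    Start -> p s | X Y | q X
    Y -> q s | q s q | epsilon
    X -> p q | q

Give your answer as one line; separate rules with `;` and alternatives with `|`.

The nullable symbols are {Y}.
ε ∉ L(G), so no ε-production is kept.
For each production, add variants omitting each subset of nullable occurrences: Start → X Y gives X Y | X.

Start -> p s | X Y | X | q X; Y -> q s | q s q; X -> p q | q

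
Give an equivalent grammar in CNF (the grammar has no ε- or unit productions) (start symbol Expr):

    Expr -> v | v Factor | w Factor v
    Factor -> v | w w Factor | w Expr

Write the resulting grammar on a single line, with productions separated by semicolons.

Expr -> v | X1 Factor | X2 Y1; Factor -> v | X2 Y2 | X2 Expr; X1 -> v; X2 -> w; Y1 -> Factor X1; Y2 -> X2 Factor

Introduce a nonterminal for each terminal appearing in a rule of length ≥ 2: X1 → v, X2 → w.
Binarize each right-hand side of length ≥ 3 by chaining fresh nonterminals (Y1, Y2, …): affected rules were Expr → X2 Factor X1; Factor → X2 X2 Factor.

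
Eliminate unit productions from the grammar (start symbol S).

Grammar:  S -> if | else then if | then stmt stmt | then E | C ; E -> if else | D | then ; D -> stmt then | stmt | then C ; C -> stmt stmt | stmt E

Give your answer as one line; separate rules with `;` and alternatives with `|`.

Unit pairs: E ⇒* {D}; S ⇒* {C}.
Replace each nonterminal's rules with the union of the non-unit rules of every nonterminal it unit-derives.

S -> stmt stmt | stmt E | if | else then if | then stmt stmt | then E; E -> if else | then | stmt then | stmt | then C; D -> stmt then | stmt | then C; C -> stmt stmt | stmt E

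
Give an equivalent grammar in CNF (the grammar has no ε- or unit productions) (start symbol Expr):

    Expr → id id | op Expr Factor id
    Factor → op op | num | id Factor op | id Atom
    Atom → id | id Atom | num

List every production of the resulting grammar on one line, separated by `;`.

Expr → X1 X1 | X2 Y1; Factor → X2 X2 | num | X1 Y3 | X1 Atom; Atom → id | X1 Atom | num; X1 → id; X2 → op; Y1 → Expr Y2; Y2 → Factor X1; Y3 → Factor X2

Introduce a nonterminal for each terminal appearing in a rule of length ≥ 2: X1 → id, X2 → op.
Binarize each right-hand side of length ≥ 3 by chaining fresh nonterminals (Y1, Y2, …): affected rules were Expr → X2 Expr Factor X1; Factor → X1 Factor X2.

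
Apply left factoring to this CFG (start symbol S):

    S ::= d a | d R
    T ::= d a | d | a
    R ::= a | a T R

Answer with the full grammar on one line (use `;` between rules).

S has alternatives sharing prefix 'd': factor to S → d S' with S' → a | R.
T has alternatives sharing prefix 'd': factor to T → d T' with T' → a | ε.
R has alternatives sharing prefix 'a': factor to R → a R' with R' → ε | T R.

S ::= d S'; T ::= a | d T'; R ::= a R'; S' ::= a | R; T' ::= a | ε; R' ::= ε | T R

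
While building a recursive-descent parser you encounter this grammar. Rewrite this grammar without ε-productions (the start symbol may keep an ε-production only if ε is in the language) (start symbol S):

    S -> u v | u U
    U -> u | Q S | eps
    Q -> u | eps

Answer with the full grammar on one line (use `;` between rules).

The nullable symbols are {Q, U}.
ε ∉ L(G), so no ε-production is kept.
Add the nullable-subset variants: S → u U gives u U | u. U → Q S gives Q S | S.

S -> u v | u U | u; U -> u | Q S | S; Q -> u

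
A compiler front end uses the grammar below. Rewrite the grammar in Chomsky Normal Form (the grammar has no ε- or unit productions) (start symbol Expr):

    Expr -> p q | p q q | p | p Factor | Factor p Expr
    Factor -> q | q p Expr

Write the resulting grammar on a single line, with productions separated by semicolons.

Expr -> X1 X2 | X1 Y1 | p | X1 Factor | Factor Y2; Factor -> q | X2 Y3; X1 -> p; X2 -> q; Y1 -> X2 X2; Y2 -> X1 Expr; Y3 -> X1 Expr

Introduce a nonterminal for each terminal appearing in a rule of length ≥ 2: X1 → p, X2 → q.
Binarize each right-hand side of length ≥ 3 by chaining fresh nonterminals (Y1, Y2, …): affected rules were Expr → X1 X2 X2; Expr → Factor X1 Expr; Factor → X2 X1 Expr.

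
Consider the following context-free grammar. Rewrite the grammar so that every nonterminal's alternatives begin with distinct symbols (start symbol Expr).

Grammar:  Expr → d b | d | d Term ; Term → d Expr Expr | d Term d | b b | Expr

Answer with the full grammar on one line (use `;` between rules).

Expr has alternatives sharing prefix 'd': factor to Expr → d Expr1 with Expr1 → b | ε | Term.
Term has alternatives sharing prefix 'd': factor to Term → d Term1 with Term1 → Expr Expr | Term d.

Expr → d Expr1; Term → b b | Expr | d Term1; Expr1 → b | ε | Term; Term1 → Expr Expr | Term d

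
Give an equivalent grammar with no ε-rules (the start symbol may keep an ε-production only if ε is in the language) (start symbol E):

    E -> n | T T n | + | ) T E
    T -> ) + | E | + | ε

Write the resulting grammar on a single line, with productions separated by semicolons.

E -> n | T T n | T n | + | ) T E | ) E; T -> ) + | E | +

The nullable symbols are {T}.
ε ∉ L(G), so no ε-production is kept.
For each production, add variants omitting each subset of nullable occurrences: E → T T n gives T T n | T n. E → ) T E gives ) T E | ) E.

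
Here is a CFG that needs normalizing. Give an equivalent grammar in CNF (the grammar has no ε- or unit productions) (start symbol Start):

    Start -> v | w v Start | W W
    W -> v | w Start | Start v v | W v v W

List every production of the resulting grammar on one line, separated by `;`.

Start -> v | X1 Y1 | W W; W -> v | X1 Start | Start Y2 | W Y3; X1 -> w; X2 -> v; Y1 -> X2 Start; Y2 -> X2 X2; Y3 -> X2 Y4; Y4 -> X2 W

Introduce a nonterminal for each terminal appearing in a rule of length ≥ 2: X1 → w, X2 → v.
Binarize each right-hand side of length ≥ 3 by chaining fresh nonterminals (Y1, Y2, …): affected rules were Start → X1 X2 Start; W → Start X2 X2; W → W X2 X2 W.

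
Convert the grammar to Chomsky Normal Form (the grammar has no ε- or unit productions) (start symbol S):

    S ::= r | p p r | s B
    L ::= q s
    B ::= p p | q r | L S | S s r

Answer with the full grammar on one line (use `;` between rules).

S ::= r | X1 Y1 | X3 B; L ::= X4 X3; B ::= X1 X1 | X4 X2 | L S | S Y2; X1 ::= p; X2 ::= r; X3 ::= s; X4 ::= q; Y1 ::= X1 X2; Y2 ::= X3 X2

Introduce a nonterminal for each terminal appearing in a rule of length ≥ 2: X1 → p, X2 → r, X3 → s, X4 → q.
Binarize each right-hand side of length ≥ 3 by chaining fresh nonterminals (Y1, Y2, …): affected rules were S → X1 X1 X2; B → S X3 X2.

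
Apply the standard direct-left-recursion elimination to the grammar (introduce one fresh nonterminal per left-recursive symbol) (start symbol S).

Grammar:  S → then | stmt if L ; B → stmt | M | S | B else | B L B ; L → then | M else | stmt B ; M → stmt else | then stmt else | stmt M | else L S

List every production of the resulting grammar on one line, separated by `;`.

B is directly left-recursive.
For B: α = {else, L B}, β = {stmt, M, S}. Rewrite as B → β B' and B' → α B' | ε.

S → then | stmt if L; B → stmt B' | M B' | S B'; L → then | M else | stmt B; M → stmt else | then stmt else | stmt M | else L S; B' → else B' | L B B' | eps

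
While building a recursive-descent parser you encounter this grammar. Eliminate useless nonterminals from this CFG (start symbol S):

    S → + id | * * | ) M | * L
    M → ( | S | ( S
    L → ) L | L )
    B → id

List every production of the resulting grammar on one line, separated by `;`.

S → + id | * * | ) M; M → ( | S | ( S

Generating nonterminals: {B, M, S}.
Reachable from S after that: {M, S}.
Removed useless symbols: {B, L} and every production mentioning them.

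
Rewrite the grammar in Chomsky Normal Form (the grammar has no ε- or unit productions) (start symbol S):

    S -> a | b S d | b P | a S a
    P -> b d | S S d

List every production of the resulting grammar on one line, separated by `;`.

Introduce a nonterminal for each terminal appearing in a rule of length ≥ 2: X1 → b, X2 → d, X3 → a.
Binarize each right-hand side of length ≥ 3 by chaining fresh nonterminals (Y1, Y2, …): affected rules were S → X1 S X2; S → X3 S X3; P → S S X2.

S -> a | X1 Y1 | X1 P | X3 Y2; P -> X1 X2 | S Y3; X1 -> b; X2 -> d; X3 -> a; Y1 -> S X2; Y2 -> S X3; Y3 -> S X2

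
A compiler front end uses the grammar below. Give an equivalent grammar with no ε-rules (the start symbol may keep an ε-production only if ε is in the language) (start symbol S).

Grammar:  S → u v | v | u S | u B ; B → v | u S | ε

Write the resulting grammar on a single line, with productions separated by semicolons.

Nullable set = {B}.
ε ∉ L(G), so no ε-production is kept.
For each production, add variants omitting each subset of nullable occurrences: S → u B gives u B | u.

S → u v | v | u S | u B | u; B → v | u S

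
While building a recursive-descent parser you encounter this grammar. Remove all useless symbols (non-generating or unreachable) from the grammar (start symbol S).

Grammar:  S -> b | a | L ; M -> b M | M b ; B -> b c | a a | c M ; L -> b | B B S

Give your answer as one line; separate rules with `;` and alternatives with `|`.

Generating nonterminals: {B, L, S}.
Reachable from S after that: {B, L, S}.
Removed useless symbols: {M} and every production mentioning them.

S -> b | a | L; B -> b c | a a; L -> b | B B S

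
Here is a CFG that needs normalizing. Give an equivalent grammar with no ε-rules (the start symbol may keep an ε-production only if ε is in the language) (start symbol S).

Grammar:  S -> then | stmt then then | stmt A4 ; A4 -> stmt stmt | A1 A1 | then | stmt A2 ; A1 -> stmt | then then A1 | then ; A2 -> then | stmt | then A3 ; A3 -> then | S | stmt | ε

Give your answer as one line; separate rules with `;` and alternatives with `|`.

S -> then | stmt then then | stmt A4; A4 -> stmt stmt | A1 A1 | then | stmt A2; A1 -> stmt | then then A1 | then; A2 -> then | stmt | then A3; A3 -> then | S | stmt

The nullable symbols are {A3}.
ε ∉ L(G), so no ε-production is kept.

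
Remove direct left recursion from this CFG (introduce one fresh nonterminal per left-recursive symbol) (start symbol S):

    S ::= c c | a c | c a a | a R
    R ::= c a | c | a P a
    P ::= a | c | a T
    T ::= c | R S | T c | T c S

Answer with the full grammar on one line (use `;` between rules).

S ::= c c | a c | c a a | a R; R ::= c a | c | a P a; P ::= a | c | a T; T ::= c T' | R S T'; T' ::= c T' | c S T' | ε

T is directly left-recursive.
For T: α = {c, c S}, β = {c, R S}. Rewrite as T → β T' and T' → α T' | ε.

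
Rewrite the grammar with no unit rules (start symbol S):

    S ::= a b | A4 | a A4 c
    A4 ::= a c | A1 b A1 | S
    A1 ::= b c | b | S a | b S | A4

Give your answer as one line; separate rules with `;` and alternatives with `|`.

Unit pairs: A1 ⇒* {A4, S}; A4 ⇒* {S}; S ⇒* {A4}.
For every A with A ⇒* B via unit rules, add B's non-unit alternatives to A; then delete every rule of the form X → Y.

S ::= a c | A1 b A1 | a b | a A4 c; A4 ::= a c | A1 b A1 | a b | a A4 c; A1 ::= a c | A1 b A1 | b c | b | S a | b S | a b | a A4 c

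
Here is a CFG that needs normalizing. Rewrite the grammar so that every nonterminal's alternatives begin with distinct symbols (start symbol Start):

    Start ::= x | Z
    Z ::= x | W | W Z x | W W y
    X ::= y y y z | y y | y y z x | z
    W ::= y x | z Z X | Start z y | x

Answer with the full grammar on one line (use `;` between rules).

Start ::= x | Z; Z ::= x | W Z1; X ::= z | y y X1; W ::= y x | z Z X | Start z y | x; Z1 ::= eps | Z x | W y; X1 ::= y z | eps | z x

Z has alternatives sharing prefix 'W': factor to Z → W Z1 with Z1 → ε | Z x | W y.
X has alternatives sharing prefix 'y y': factor to X → y y X1 with X1 → y z | ε | z x.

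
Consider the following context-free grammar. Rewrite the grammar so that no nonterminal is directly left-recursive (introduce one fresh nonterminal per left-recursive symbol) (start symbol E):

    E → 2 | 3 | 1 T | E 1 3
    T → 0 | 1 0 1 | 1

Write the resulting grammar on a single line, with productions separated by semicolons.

E → 2 E' | 3 E' | 1 T E'; T → 0 | 1 0 1 | 1; E' → 1 3 E' | ε

Left recursion appears on E.
For E: α = {1 3}, β = {2, 3, 1 T}. Rewrite as E → β E' and E' → α E' | ε.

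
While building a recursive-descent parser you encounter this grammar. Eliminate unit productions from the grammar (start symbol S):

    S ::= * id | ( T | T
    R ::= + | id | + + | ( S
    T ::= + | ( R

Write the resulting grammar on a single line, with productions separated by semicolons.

Unit pairs: S ⇒* {T}.
For every A with A ⇒* B via unit rules, add B's non-unit alternatives to A; then delete every rule of the form X → Y.

S ::= * id | ( T | + | ( R; R ::= + | id | + + | ( S; T ::= + | ( R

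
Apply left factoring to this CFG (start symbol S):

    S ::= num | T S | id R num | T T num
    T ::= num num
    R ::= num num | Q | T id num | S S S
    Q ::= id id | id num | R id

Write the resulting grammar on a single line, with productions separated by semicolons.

S has alternatives sharing prefix 'T': factor to S → T S' with S' → S | T num.
Q has alternatives sharing prefix 'id': factor to Q → id Q' with Q' → id | num.

S ::= num | id R num | T S'; T ::= num num; R ::= num num | Q | T id num | S S S; Q ::= R id | id Q'; S' ::= S | T num; Q' ::= id | num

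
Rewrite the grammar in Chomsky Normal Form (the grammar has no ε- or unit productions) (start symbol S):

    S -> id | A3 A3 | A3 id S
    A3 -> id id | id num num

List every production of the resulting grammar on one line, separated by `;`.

Introduce a nonterminal for each terminal appearing in a rule of length ≥ 2: X1 → id, X2 → num.
Binarize each right-hand side of length ≥ 3 by chaining fresh nonterminals (Y1, Y2, …): affected rules were S → A3 X1 S; A3 → X1 X2 X2.

S -> id | A3 A3 | A3 Y1; A3 -> X1 X1 | X1 Y2; X1 -> id; X2 -> num; Y1 -> X1 S; Y2 -> X2 X2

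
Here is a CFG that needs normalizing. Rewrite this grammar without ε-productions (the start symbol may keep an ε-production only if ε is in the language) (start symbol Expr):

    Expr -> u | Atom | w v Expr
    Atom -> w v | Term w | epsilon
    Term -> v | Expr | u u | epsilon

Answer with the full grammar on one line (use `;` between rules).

The nullable symbols are {Atom, Expr, Term}.
ε ∈ L(G) since Expr is nullable, so keep Expr → ε.
For each production, add variants omitting each subset of nullable occurrences: Expr → w v Expr gives w v Expr | w v. Atom → Term w gives Term w | w.

Expr -> u | Atom | w v Expr | w v | ε; Atom -> w v | Term w | w; Term -> v | Expr | u u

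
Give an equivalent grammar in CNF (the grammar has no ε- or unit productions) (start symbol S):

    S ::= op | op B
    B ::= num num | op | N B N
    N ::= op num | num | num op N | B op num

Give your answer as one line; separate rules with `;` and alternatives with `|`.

S ::= op | X1 B; B ::= X2 X2 | op | N Y1; N ::= X1 X2 | num | X2 Y2 | B Y3; X1 ::= op; X2 ::= num; Y1 ::= B N; Y2 ::= X1 N; Y3 ::= X1 X2

Introduce a nonterminal for each terminal appearing in a rule of length ≥ 2: X1 → op, X2 → num.
Binarize each right-hand side of length ≥ 3 by chaining fresh nonterminals (Y1, Y2, …): affected rules were B → N B N; N → X2 X1 N; N → B X1 X2.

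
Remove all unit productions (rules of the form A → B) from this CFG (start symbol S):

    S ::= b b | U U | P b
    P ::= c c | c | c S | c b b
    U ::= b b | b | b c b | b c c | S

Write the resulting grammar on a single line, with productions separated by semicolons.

Unit pairs: U ⇒* {S}.
Replace each nonterminal's rules with the union of the non-unit rules of every nonterminal it unit-derives.

S ::= b b | U U | P b; P ::= c c | c | c S | c b b; U ::= b b | b | b c b | b c c | U U | P b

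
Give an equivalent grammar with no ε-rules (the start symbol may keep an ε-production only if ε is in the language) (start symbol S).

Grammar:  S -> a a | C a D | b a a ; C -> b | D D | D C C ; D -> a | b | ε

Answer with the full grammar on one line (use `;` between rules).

Nullable nonterminals: {C, D}.
ε ∉ L(G), so no ε-production is kept.
Expand every rule over subsets of its nullable positions: S → C a D gives C a D | C a | a D | a. C → D D gives D D | D. C → D C C gives D C C | D C | C C.

S -> a a | C a D | C a | a D | a | b a a; C -> b | D D | D | D C C | D C | C C; D -> a | b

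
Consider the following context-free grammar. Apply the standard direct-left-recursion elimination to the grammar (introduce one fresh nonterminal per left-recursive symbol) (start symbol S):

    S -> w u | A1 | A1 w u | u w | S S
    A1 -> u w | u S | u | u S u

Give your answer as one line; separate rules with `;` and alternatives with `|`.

S is directly left-recursive.
For S: α = {S}, β = {w u, A1, A1 w u, u w}. Rewrite as S → β S' and S' → α S' | ε.

S -> w u S' | A1 S' | A1 w u S' | u w S'; A1 -> u w | u S | u | u S u; S' -> S S' | ε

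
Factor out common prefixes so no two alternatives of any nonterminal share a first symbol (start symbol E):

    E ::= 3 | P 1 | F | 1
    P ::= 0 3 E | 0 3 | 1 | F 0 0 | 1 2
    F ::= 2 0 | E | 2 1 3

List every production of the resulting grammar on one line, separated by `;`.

P has alternatives sharing prefix '0 3': factor to P → 0 3 P' with P' → E | ε.
P has alternatives sharing prefix '1': factor to P → 1 P'' with P'' → ε | 2.
F has alternatives sharing prefix '2': factor to F → 2 F' with F' → 0 | 1 3.

E ::= 3 | P 1 | F | 1; P ::= F 0 0 | 0 3 P' | 1 P''; F ::= E | 2 F'; P' ::= E | eps; P'' ::= eps | 2; F' ::= 0 | 1 3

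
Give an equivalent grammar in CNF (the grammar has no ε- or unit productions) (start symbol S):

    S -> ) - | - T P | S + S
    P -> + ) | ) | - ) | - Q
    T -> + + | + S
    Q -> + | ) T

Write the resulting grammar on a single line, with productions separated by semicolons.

S -> X1 X2 | X2 Y1 | S Y2; P -> X3 X1 | ) | X2 X1 | X2 Q; T -> X3 X3 | X3 S; Q -> + | X1 T; X1 -> ); X2 -> -; X3 -> +; Y1 -> T P; Y2 -> X3 S

Introduce a nonterminal for each terminal appearing in a rule of length ≥ 2: X1 → ), X2 → -, X3 → +.
Binarize each right-hand side of length ≥ 3 by chaining fresh nonterminals (Y1, Y2, …): affected rules were S → X2 T P; S → S X3 S.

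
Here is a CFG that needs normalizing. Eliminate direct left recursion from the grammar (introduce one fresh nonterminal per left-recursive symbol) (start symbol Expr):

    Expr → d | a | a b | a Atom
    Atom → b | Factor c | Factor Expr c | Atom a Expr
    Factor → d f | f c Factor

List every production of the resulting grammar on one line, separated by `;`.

Atom is directly left-recursive.
For Atom: α = {a Expr}, β = {b, Factor c, Factor Expr c}. Rewrite as Atom → β Atom1 and Atom1 → α Atom1 | ε.

Expr → d | a | a b | a Atom; Atom → b Atom1 | Factor c Atom1 | Factor Expr c Atom1; Factor → d f | f c Factor; Atom1 → a Expr Atom1 | ε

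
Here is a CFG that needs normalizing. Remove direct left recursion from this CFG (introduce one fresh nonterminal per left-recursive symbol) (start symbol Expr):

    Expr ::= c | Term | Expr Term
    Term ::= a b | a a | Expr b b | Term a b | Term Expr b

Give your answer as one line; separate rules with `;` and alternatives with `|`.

Expr, Term are directly left-recursive.
For Expr: α = {Term}, β = {c, Term}. Rewrite as Expr → β Expr1 and Expr1 → α Expr1 | ε.
For Term: α = {a b, Expr b}, β = {a b, a a, Expr b b}. Rewrite as Term → β Term1 and Term1 → α Term1 | ε.

Expr ::= c Expr1 | Term Expr1; Term ::= a b Term1 | a a Term1 | Expr b b Term1; Expr1 ::= Term Expr1 | ε; Term1 ::= a b Term1 | Expr b Term1 | ε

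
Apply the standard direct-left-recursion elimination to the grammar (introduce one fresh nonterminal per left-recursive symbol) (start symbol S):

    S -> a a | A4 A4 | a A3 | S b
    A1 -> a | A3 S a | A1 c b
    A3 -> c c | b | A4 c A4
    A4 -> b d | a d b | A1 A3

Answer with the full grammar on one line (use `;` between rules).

S -> a a S' | A4 A4 S' | a A3 S'; A1 -> a A1' | A3 S a A1'; A3 -> c c | b | A4 c A4; A4 -> b d | a d b | A1 A3; S' -> b S' | ε; A1' -> c b A1' | ε

Directly left-recursive nonterminals: S, A1.
For S: α = {b}, β = {a a, A4 A4, a A3}. Rewrite as S → β S' and S' → α S' | ε.
For A1: α = {c b}, β = {a, A3 S a}. Rewrite as A1 → β A1' and A1' → α A1' | ε.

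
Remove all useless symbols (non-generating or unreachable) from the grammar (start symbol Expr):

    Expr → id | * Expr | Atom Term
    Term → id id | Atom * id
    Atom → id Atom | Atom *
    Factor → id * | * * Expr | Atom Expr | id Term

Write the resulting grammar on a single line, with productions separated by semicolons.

Expr → id | * Expr

Generating nonterminals: {Expr, Factor, Term}.
Reachable from Expr after that: {Expr}.
Removed useless symbols: {Atom, Factor, Term} and every production mentioning them.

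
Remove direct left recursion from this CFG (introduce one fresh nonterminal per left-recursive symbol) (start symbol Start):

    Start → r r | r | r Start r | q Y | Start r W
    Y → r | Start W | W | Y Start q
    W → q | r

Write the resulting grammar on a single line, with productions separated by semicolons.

Start, Y are directly left-recursive.
For Start: α = {r W}, β = {r r, r, r Start r, q Y}. Rewrite as Start → β Start1 and Start1 → α Start1 | ε.
For Y: α = {Start q}, β = {r, Start W, W}. Rewrite as Y → β Y1 and Y1 → α Y1 | ε.

Start → r r Start1 | r Start1 | r Start r Start1 | q Y Start1; Y → r Y1 | Start W Y1 | W Y1; W → q | r; Start1 → r W Start1 | ε; Y1 → Start q Y1 | ε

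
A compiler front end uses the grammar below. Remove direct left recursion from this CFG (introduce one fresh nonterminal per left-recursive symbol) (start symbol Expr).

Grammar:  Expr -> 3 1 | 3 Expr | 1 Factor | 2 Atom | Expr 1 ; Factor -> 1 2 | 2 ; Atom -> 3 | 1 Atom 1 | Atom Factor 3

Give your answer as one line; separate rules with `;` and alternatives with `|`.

Expr -> 3 1 Expr1 | 3 Expr Expr1 | 1 Factor Expr1 | 2 Atom Expr1; Factor -> 1 2 | 2; Atom -> 3 Atom1 | 1 Atom 1 Atom1; Expr1 -> 1 Expr1 | eps; Atom1 -> Factor 3 Atom1 | eps

Left recursion appears on Expr, Atom.
For Expr: α = {1}, β = {3 1, 3 Expr, 1 Factor, 2 Atom}. Rewrite as Expr → β Expr1 and Expr1 → α Expr1 | ε.
For Atom: α = {Factor 3}, β = {3, 1 Atom 1}. Rewrite as Atom → β Atom1 and Atom1 → α Atom1 | ε.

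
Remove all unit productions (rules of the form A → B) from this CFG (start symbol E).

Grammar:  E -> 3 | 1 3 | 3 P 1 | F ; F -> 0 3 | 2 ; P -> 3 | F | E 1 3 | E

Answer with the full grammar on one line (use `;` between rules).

Unit pairs: E ⇒* {F}; P ⇒* {E, F}.
For each unit pair (A, B), copy every non-unit production of B to A, then drop all unit productions.

E -> 3 | 1 3 | 3 P 1 | 0 3 | 2; F -> 0 3 | 2; P -> 3 | 1 3 | 3 P 1 | 0 3 | 2 | E 1 3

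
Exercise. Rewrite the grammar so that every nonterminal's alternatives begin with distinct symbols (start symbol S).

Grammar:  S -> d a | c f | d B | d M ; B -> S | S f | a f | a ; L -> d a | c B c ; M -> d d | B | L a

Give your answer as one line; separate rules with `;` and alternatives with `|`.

S -> c f | d S'; B -> S B' | a B''; L -> d a | c B c; M -> d d | B | L a; S' -> a | B | M; B' -> eps | f; B'' -> f | eps

S has alternatives sharing prefix 'd': factor to S → d S' with S' → a | B | M.
B has alternatives sharing prefix 'S': factor to B → S B' with B' → ε | f.
B has alternatives sharing prefix 'a': factor to B → a B'' with B'' → f | ε.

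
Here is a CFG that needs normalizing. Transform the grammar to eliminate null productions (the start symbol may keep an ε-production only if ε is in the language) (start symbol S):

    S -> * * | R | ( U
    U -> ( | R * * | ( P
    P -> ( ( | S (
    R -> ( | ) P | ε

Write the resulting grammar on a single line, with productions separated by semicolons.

S -> * * | R | ( U | ε; U -> ( | R * * | * * | ( P; P -> ( ( | S ( | (; R -> ( | ) P

The nullable symbols are {R, S}.
ε ∈ L(G) since S is nullable, so keep S → ε.
For each production, add variants omitting each subset of nullable occurrences: U → R * * gives R * * | * *. P → S ( gives S ( | (.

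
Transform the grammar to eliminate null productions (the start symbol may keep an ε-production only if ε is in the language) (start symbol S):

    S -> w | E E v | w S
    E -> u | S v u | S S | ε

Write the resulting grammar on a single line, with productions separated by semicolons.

Nullable set = {E}.
ε ∉ L(G), so no ε-production is kept.
Expand every rule over subsets of its nullable positions: S → E E v gives E E v | E v | v.

S -> w | E E v | E v | v | w S; E -> u | S v u | S S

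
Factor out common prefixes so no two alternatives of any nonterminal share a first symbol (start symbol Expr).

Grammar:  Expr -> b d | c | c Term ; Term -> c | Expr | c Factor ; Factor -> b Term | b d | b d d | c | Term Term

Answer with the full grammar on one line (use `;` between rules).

Expr -> b d | c Expr1; Term -> Expr | c Term1; Factor -> c | Term Term | b Factor1; Expr1 -> ε | Term; Term1 -> ε | Factor; Factor1 -> Term | d Factor11; Factor11 -> ε | d

Expr has alternatives sharing prefix 'c': factor to Expr → c Expr1 with Expr1 → ε | Term.
Term has alternatives sharing prefix 'c': factor to Term → c Term1 with Term1 → ε | Factor.
Factor has alternatives sharing prefix 'b': factor to Factor → b Factor1 with Factor1 → Term | d | d d.
Factor1 has alternatives sharing prefix 'd': factor to Factor1 → d Factor11 with Factor11 → ε | d.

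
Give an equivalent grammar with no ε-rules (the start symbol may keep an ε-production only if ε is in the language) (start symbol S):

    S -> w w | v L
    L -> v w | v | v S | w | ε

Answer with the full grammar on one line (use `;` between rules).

Nullable set = {L}.
ε ∉ L(G), so no ε-production is kept.
For each production, add variants omitting each subset of nullable occurrences: S → v L gives v L | v.

S -> w w | v L | v; L -> v w | v | v S | w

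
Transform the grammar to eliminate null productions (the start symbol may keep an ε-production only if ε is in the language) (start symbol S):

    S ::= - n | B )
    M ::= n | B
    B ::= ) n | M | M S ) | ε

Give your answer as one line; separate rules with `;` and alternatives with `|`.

Nullable set = {B, M}.
ε ∉ L(G), so no ε-production is kept.
Add the nullable-subset variants: S → B ) gives B ) | ). B → M S ) gives M S ) | S ).

S ::= - n | B ) | ); M ::= n | B; B ::= ) n | M | M S ) | S )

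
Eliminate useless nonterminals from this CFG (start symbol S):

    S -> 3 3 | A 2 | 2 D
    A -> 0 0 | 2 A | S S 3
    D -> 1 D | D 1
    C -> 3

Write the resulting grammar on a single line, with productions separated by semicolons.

S -> 3 3 | A 2; A -> 0 0 | 2 A | S S 3

Generating nonterminals: {A, C, S}.
Reachable from S after that: {A, S}.
Removed useless symbols: {C, D} and every production mentioning them.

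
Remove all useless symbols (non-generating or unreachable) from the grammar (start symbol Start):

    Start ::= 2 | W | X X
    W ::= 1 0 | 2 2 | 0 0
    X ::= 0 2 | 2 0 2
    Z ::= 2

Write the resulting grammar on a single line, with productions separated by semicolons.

Generating nonterminals: {Start, W, X, Z}.
Reachable from Start after that: {Start, W, X}.
Removed useless symbols: {Z} and every production mentioning them.

Start ::= 2 | W | X X; W ::= 1 0 | 2 2 | 0 0; X ::= 0 2 | 2 0 2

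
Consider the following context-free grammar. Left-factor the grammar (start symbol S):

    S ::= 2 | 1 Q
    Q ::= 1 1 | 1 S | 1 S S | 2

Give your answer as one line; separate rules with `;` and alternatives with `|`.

Q has alternatives sharing prefix '1': factor to Q → 1 Q' with Q' → 1 | S | S S.
Q' has alternatives sharing prefix 'S': factor to Q' → S Q'' with Q'' → ε | S.

S ::= 2 | 1 Q; Q ::= 2 | 1 Q'; Q' ::= 1 | S Q''; Q'' ::= ε | S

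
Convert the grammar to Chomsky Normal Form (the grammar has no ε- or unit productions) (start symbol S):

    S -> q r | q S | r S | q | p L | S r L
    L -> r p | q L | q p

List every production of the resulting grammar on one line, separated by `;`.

S -> X1 X2 | X1 S | X2 S | q | X3 L | S Y1; L -> X2 X3 | X1 L | X1 X3; X1 -> q; X2 -> r; X3 -> p; Y1 -> X2 L

Introduce a nonterminal for each terminal appearing in a rule of length ≥ 2: X1 → q, X2 → r, X3 → p.
Binarize each right-hand side of length ≥ 3 by chaining fresh nonterminals (Y1, Y2, …): affected rules were S → S X2 L.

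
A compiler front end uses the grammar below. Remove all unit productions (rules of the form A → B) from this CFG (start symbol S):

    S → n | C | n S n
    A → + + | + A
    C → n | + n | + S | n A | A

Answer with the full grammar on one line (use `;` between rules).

Unit pairs: C ⇒* {A}; S ⇒* {A, C}.
For every A with A ⇒* B via unit rules, add B's non-unit alternatives to A; then delete every rule of the form X → Y.

S → n | + n | + S | n A | n S n | + + | + A; A → + + | + A; C → n | + n | + S | n A | + + | + A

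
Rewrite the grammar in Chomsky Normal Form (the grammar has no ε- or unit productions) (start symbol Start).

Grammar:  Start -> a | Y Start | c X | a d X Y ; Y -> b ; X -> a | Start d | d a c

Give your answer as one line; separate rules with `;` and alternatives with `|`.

Start -> a | Y Start | X1 X | X2 Y1; Y -> b; X -> a | Start X3 | X3 Y3; X1 -> c; X2 -> a; X3 -> d; Y1 -> X3 Y2; Y2 -> X Y; Y3 -> X2 X1

Introduce a nonterminal for each terminal appearing in a rule of length ≥ 2: X1 → c, X2 → a, X3 → d.
Binarize each right-hand side of length ≥ 3 by chaining fresh nonterminals (Y1, Y2, …): affected rules were Start → X2 X3 X Y; X → X3 X2 X1.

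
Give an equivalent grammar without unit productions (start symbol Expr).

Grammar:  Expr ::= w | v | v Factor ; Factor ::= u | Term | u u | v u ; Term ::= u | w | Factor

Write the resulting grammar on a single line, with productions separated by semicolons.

Expr ::= w | v | v Factor; Factor ::= u | w | u u | v u; Term ::= u | w | u u | v u

Unit pairs: Factor ⇒* {Term}; Term ⇒* {Factor}.
Replace each nonterminal's rules with the union of the non-unit rules of every nonterminal it unit-derives.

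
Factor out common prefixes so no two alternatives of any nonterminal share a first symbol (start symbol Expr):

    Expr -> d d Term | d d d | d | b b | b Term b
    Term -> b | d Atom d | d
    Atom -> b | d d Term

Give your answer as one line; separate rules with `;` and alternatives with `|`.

Expr has alternatives sharing prefix 'd': factor to Expr → d Expr1 with Expr1 → d Term | d d | ε.
Expr has alternatives sharing prefix 'b': factor to Expr → b Expr2 with Expr2 → b | Term b.
Term has alternatives sharing prefix 'd': factor to Term → d Term1 with Term1 → Atom d | ε.
Expr1 has alternatives sharing prefix 'd': factor to Expr1 → d Expr11 with Expr11 → Term | d.

Expr -> d Expr1 | b Expr2; Term -> b | d Term1; Atom -> b | d d Term; Expr1 -> ε | d Expr11; Expr2 -> b | Term b; Term1 -> Atom d | ε; Expr11 -> Term | d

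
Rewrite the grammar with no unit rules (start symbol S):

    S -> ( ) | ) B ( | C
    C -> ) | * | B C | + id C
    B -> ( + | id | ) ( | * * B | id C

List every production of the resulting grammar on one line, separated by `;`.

Unit pairs: S ⇒* {C}.
For every A with A ⇒* B via unit rules, add B's non-unit alternatives to A; then delete every rule of the form X → Y.

S -> ) | * | B C | + id C | ( ) | ) B (; C -> ) | * | B C | + id C; B -> ( + | id | ) ( | * * B | id C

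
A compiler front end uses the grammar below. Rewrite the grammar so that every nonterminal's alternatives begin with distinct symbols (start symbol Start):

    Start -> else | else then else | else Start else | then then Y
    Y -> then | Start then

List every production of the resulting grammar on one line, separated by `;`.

Start has alternatives sharing prefix 'else': factor to Start → else Start1 with Start1 → ε | then else | Start else.

Start -> then then Y | else Start1; Y -> then | Start then; Start1 -> ε | then else | Start else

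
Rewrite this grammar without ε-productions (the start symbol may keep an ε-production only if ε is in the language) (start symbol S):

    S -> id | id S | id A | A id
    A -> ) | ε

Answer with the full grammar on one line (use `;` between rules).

S -> id | id S | id A | A id; A -> )

Nullable nonterminals: {A}.
ε ∉ L(G), so no ε-production is kept.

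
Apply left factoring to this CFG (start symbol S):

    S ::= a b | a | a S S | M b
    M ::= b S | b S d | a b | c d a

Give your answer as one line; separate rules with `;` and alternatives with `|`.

S has alternatives sharing prefix 'a': factor to S → a S' with S' → b | ε | S S.
M has alternatives sharing prefix 'b S': factor to M → b S M' with M' → ε | d.

S ::= M b | a S'; M ::= a b | c d a | b S M'; S' ::= b | ε | S S; M' ::= ε | d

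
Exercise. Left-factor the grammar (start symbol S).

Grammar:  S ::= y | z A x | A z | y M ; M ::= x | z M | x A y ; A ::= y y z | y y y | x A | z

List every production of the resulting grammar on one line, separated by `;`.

S has alternatives sharing prefix 'y': factor to S → y S' with S' → ε | M.
M has alternatives sharing prefix 'x': factor to M → x M' with M' → ε | A y.
A has alternatives sharing prefix 'y y': factor to A → y y A' with A' → z | y.

S ::= z A x | A z | y S'; M ::= z M | x M'; A ::= x A | z | y y A'; S' ::= ε | M; M' ::= ε | A y; A' ::= z | y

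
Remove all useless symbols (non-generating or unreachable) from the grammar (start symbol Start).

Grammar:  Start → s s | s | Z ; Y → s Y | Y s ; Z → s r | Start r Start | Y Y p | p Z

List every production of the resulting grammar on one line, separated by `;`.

Generating nonterminals: {Start, Z}.
Reachable from Start after that: {Start, Z}.
Removed useless symbols: {Y} and every production mentioning them.

Start → s s | s | Z; Z → s r | Start r Start | p Z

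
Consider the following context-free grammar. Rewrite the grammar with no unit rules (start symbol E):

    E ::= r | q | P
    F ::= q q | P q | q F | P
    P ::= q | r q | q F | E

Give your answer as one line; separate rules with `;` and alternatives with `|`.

Unit pairs: E ⇒* {P}; F ⇒* {E, P}; P ⇒* {E}.
For every A with A ⇒* B via unit rules, add B's non-unit alternatives to A; then delete every rule of the form X → Y.

E ::= r | q | r q | q F; F ::= r | q | q q | P q | q F | r q; P ::= r | q | r q | q F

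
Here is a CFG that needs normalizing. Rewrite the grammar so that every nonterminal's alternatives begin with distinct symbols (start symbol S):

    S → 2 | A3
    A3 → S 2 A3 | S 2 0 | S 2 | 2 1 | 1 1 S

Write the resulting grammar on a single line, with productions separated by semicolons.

S → 2 | A3; A3 → 2 1 | 1 1 S | S 2 A3'; A3' → A3 | 0 | ε

A3 has alternatives sharing prefix 'S 2': factor to A3 → S 2 A3' with A3' → A3 | 0 | ε.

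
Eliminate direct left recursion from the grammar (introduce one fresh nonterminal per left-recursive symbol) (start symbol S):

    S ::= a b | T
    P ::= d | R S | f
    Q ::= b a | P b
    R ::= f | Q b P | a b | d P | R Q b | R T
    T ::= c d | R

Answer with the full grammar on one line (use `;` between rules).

S ::= a b | T; P ::= d | R S | f; Q ::= b a | P b; R ::= f R' | Q b P R' | a b R' | d P R'; T ::= c d | R; R' ::= Q b R' | T R' | ε

R is directly left-recursive.
For R: α = {Q b, T}, β = {f, Q b P, a b, d P}. Rewrite as R → β R' and R' → α R' | ε.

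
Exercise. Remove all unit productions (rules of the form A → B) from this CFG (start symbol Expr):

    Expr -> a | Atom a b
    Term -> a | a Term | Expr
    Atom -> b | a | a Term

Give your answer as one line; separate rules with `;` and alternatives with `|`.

Unit pairs: Term ⇒* {Expr}.
Replace each nonterminal's rules with the union of the non-unit rules of every nonterminal it unit-derives.

Expr -> a | Atom a b; Term -> a | a Term | Atom a b; Atom -> b | a | a Term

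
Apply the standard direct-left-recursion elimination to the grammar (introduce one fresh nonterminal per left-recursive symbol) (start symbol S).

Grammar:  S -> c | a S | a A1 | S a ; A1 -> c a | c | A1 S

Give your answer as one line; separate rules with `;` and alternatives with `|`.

S -> c S' | a S S' | a A1 S'; A1 -> c a A1' | c A1'; S' -> a S' | ε; A1' -> S A1' | ε

Directly left-recursive nonterminals: S, A1.
For S: α = {a}, β = {c, a S, a A1}. Rewrite as S → β S' and S' → α S' | ε.
For A1: α = {S}, β = {c a, c}. Rewrite as A1 → β A1' and A1' → α A1' | ε.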